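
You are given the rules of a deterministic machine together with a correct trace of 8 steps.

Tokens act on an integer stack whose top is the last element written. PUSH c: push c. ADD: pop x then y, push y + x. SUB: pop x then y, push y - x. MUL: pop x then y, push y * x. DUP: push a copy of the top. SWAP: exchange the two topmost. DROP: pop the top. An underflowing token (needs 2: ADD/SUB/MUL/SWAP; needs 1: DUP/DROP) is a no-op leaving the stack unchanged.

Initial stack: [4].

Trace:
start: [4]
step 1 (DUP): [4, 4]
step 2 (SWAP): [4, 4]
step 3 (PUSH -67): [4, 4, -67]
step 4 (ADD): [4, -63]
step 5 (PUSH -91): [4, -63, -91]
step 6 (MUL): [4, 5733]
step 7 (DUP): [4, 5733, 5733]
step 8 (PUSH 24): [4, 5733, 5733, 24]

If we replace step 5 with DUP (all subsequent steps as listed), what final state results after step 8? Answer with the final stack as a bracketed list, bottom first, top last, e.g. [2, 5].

(re-executing from step 5 with the substitution; state before step 5: [4, -63])
step 5 (DUP): [4, -63, -63]
step 6 (MUL): [4, 3969]
step 7 (DUP): [4, 3969, 3969]
step 8 (PUSH 24): [4, 3969, 3969, 24]

[4, 3969, 3969, 24]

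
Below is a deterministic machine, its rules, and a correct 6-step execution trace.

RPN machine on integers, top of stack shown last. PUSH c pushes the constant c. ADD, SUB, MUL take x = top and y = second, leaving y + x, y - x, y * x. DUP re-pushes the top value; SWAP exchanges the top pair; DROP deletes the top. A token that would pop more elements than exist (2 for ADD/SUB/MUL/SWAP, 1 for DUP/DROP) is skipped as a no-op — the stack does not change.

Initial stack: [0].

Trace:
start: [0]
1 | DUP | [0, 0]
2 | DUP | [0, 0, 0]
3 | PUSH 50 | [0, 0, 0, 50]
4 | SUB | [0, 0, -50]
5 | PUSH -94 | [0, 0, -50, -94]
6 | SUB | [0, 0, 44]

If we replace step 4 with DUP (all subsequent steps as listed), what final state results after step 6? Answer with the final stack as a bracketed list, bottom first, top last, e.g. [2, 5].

[0, 0, 0, 50, 144]

(re-executing from step 4 with the substitution; state before step 4: [0, 0, 0, 50])
4 | DUP | [0, 0, 0, 50, 50]
5 | PUSH -94 | [0, 0, 0, 50, 50, -94]
6 | SUB | [0, 0, 0, 50, 144]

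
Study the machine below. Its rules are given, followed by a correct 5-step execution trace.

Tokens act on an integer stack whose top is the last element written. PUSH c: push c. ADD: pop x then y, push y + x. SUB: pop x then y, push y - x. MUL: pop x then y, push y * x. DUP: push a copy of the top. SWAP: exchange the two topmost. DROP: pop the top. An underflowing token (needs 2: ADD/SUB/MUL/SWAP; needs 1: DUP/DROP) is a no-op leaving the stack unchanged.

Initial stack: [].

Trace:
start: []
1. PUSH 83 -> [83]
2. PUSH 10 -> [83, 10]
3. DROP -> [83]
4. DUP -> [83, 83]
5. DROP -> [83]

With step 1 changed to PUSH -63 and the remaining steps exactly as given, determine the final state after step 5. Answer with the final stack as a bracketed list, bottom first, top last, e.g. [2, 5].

[-63]

(re-executing from step 1 with the substitution; state before step 1: [])
1. PUSH -63 -> [-63]
2. PUSH 10 -> [-63, 10]
3. DROP -> [-63]
4. DUP -> [-63, -63]
5. DROP -> [-63]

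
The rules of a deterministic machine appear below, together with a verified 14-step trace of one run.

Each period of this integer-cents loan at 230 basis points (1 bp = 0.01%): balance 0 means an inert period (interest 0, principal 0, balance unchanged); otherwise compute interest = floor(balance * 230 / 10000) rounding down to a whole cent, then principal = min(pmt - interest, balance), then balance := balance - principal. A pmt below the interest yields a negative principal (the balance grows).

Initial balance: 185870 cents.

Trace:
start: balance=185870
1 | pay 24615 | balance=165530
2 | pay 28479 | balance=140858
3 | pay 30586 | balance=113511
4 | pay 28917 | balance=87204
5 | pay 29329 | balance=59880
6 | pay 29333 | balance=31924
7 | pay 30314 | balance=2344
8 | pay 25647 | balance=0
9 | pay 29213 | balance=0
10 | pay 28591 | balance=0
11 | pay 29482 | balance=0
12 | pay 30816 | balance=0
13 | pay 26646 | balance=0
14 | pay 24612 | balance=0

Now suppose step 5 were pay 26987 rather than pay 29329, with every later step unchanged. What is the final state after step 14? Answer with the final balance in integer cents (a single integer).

0

(re-executing from step 5 with the substitution; state before step 5: balance=87204)
5 | pay 26987 | balance=62222
6 | pay 29333 | balance=34320
7 | pay 30314 | balance=4795
8 | pay 25647 | balance=0
9 | pay 29213 | balance=0
10 | pay 28591 | balance=0
11 | pay 29482 | balance=0
12 | pay 30816 | balance=0
13 | pay 26646 | balance=0
14 | pay 24612 | balance=0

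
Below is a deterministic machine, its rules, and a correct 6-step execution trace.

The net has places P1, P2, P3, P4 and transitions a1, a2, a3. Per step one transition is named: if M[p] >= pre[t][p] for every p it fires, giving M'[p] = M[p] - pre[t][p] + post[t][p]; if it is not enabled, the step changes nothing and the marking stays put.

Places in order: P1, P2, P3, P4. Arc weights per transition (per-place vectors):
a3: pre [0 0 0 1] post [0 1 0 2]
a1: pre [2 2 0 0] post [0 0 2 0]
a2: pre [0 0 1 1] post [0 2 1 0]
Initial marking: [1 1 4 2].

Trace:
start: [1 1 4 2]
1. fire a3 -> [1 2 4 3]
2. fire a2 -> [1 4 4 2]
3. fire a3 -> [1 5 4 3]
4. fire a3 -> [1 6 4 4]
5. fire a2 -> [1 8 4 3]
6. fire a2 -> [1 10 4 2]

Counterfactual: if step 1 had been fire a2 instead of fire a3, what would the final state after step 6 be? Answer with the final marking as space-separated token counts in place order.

(re-executing from step 1 with the substitution; state before step 1: [1 1 4 2])
1. fire a2 -> [1 3 4 1]
2. fire a2 -> [1 5 4 0]
3. fire a3 -> [1 5 4 0]
4. fire a3 -> [1 5 4 0]
5. fire a2 -> [1 5 4 0]
6. fire a2 -> [1 5 4 0]

1 5 4 0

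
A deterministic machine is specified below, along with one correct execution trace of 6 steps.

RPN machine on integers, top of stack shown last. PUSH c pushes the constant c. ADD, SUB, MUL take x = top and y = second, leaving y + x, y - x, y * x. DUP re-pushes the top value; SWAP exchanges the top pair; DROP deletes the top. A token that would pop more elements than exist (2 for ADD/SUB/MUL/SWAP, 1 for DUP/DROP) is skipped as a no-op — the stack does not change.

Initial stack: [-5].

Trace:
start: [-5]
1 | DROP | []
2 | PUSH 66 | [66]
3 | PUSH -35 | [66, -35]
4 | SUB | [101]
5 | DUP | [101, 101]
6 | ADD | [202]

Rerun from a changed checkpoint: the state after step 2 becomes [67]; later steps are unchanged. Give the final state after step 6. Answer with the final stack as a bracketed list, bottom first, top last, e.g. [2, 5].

[204]

state after step 2 := [67]
3 | PUSH -35 | [67, -35]
4 | SUB | [102]
5 | DUP | [102, 102]
6 | ADD | [204]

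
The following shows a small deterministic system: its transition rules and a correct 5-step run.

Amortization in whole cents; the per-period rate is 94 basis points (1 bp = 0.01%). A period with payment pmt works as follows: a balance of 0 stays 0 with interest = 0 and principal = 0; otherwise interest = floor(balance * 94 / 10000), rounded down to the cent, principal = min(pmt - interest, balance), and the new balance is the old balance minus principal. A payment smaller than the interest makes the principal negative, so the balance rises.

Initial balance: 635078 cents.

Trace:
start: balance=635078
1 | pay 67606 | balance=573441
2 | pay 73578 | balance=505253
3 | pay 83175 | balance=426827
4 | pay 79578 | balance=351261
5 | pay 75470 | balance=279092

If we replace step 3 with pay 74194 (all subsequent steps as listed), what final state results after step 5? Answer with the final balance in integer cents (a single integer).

(re-executing from step 3 with the substitution; state before step 3: balance=505253)
3 | pay 74194 | balance=435808
4 | pay 79578 | balance=360326
5 | pay 75470 | balance=288243

288243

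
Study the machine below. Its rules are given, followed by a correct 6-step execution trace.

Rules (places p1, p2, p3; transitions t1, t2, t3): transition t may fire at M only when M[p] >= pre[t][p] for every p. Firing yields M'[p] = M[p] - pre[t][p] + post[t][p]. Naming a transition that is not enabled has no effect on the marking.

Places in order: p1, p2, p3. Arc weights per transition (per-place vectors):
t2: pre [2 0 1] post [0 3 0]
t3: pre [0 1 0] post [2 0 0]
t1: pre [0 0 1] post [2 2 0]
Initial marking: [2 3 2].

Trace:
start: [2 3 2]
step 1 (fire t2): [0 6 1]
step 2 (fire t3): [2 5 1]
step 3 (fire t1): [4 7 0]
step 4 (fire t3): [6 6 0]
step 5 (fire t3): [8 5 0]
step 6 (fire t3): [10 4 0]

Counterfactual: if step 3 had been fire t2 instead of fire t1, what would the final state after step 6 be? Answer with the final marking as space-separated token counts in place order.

6 5 0

(re-executing from step 3 with the substitution; state before step 3: [2 5 1])
step 3 (fire t2): [0 8 0]
step 4 (fire t3): [2 7 0]
step 5 (fire t3): [4 6 0]
step 6 (fire t3): [6 5 0]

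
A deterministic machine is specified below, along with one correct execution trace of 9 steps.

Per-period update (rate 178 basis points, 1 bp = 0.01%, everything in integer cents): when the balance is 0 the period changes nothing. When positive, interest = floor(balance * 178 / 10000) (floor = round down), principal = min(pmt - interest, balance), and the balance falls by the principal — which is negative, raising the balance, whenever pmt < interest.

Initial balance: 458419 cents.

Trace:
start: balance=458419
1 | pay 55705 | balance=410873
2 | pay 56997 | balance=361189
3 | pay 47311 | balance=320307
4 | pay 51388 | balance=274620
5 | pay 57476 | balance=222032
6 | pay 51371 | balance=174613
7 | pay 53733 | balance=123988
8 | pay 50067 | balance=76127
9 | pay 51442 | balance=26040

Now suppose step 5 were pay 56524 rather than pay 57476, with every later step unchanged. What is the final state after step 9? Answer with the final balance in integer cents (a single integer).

(re-executing from step 5 with the substitution; state before step 5: balance=274620)
5 | pay 56524 | balance=222984
6 | pay 51371 | balance=175582
7 | pay 53733 | balance=124974
8 | pay 50067 | balance=77131
9 | pay 51442 | balance=27061

27061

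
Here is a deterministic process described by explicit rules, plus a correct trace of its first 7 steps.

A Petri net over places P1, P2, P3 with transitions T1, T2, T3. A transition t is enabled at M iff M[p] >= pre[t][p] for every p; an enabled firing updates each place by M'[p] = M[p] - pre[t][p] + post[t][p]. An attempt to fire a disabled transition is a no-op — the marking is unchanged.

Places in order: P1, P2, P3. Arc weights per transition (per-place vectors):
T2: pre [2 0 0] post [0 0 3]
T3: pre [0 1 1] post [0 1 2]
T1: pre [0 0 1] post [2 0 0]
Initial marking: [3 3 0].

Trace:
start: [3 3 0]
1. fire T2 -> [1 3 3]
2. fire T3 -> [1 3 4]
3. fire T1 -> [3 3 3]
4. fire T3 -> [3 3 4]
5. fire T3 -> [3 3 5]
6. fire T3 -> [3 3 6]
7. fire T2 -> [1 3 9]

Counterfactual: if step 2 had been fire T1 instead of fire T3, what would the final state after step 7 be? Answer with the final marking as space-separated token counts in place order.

(re-executing from step 2 with the substitution; state before step 2: [1 3 3])
2. fire T1 -> [3 3 2]
3. fire T1 -> [5 3 1]
4. fire T3 -> [5 3 2]
5. fire T3 -> [5 3 3]
6. fire T3 -> [5 3 4]
7. fire T2 -> [3 3 7]

3 3 7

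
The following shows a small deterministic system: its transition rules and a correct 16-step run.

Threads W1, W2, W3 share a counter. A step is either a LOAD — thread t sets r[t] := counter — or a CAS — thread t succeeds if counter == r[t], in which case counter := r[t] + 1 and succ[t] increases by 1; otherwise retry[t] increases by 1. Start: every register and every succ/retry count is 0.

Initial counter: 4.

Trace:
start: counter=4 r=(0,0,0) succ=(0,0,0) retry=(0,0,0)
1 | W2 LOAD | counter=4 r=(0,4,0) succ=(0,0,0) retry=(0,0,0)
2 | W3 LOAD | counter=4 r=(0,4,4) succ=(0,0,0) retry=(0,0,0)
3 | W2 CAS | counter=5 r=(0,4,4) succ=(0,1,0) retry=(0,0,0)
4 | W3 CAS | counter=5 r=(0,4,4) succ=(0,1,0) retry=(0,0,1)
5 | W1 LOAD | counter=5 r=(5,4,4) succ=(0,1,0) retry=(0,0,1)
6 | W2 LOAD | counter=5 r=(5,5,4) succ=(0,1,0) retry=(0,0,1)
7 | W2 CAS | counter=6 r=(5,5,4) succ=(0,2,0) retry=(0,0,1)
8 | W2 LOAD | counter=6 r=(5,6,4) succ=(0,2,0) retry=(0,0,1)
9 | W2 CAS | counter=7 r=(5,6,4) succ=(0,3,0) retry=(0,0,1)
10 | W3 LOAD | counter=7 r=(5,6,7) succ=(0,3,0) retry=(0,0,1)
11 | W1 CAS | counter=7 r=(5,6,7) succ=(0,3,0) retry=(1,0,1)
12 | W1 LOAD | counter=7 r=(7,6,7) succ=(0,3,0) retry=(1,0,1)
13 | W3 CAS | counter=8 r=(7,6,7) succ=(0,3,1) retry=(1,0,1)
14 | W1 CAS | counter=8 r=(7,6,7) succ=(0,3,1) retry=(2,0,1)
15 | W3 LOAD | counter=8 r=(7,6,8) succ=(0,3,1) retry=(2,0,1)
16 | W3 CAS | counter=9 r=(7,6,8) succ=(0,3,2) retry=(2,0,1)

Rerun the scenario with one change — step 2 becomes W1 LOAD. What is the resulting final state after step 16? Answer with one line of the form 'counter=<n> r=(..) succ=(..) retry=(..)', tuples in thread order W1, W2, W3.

(re-executing from step 2 with the substitution; state before step 2: counter=4 r=(0,4,0) succ=(0,0,0) retry=(0,0,0))
2 | W1 LOAD | counter=4 r=(4,4,0) succ=(0,0,0) retry=(0,0,0)
3 | W2 CAS | counter=5 r=(4,4,0) succ=(0,1,0) retry=(0,0,0)
4 | W3 CAS | counter=5 r=(4,4,0) succ=(0,1,0) retry=(0,0,1)
5 | W1 LOAD | counter=5 r=(5,4,0) succ=(0,1,0) retry=(0,0,1)
6 | W2 LOAD | counter=5 r=(5,5,0) succ=(0,1,0) retry=(0,0,1)
7 | W2 CAS | counter=6 r=(5,5,0) succ=(0,2,0) retry=(0,0,1)
8 | W2 LOAD | counter=6 r=(5,6,0) succ=(0,2,0) retry=(0,0,1)
9 | W2 CAS | counter=7 r=(5,6,0) succ=(0,3,0) retry=(0,0,1)
10 | W3 LOAD | counter=7 r=(5,6,7) succ=(0,3,0) retry=(0,0,1)
11 | W1 CAS | counter=7 r=(5,6,7) succ=(0,3,0) retry=(1,0,1)
12 | W1 LOAD | counter=7 r=(7,6,7) succ=(0,3,0) retry=(1,0,1)
13 | W3 CAS | counter=8 r=(7,6,7) succ=(0,3,1) retry=(1,0,1)
14 | W1 CAS | counter=8 r=(7,6,7) succ=(0,3,1) retry=(2,0,1)
15 | W3 LOAD | counter=8 r=(7,6,8) succ=(0,3,1) retry=(2,0,1)
16 | W3 CAS | counter=9 r=(7,6,8) succ=(0,3,2) retry=(2,0,1)

counter=9 r=(7,6,8) succ=(0,3,2) retry=(2,0,1)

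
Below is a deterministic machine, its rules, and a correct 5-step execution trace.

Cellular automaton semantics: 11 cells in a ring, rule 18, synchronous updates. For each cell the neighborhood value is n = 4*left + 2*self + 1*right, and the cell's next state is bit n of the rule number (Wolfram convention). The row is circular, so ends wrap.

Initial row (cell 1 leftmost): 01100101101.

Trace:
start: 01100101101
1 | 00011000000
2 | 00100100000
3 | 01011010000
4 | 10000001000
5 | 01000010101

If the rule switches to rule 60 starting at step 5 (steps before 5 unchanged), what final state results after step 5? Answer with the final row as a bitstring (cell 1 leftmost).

11000001100

(re-executing step 5 under rule 60; state before step 5: 10000001000)
5 | 11000001100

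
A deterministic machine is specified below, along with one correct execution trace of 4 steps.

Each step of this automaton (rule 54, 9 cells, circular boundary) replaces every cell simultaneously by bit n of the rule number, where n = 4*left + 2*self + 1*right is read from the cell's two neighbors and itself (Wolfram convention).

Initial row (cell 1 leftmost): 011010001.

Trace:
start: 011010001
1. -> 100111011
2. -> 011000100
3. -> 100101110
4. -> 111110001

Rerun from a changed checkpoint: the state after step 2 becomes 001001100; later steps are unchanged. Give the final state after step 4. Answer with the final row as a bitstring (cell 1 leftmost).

100001111

state after step 2 := 001001100
3. -> 011110010
4. -> 100001111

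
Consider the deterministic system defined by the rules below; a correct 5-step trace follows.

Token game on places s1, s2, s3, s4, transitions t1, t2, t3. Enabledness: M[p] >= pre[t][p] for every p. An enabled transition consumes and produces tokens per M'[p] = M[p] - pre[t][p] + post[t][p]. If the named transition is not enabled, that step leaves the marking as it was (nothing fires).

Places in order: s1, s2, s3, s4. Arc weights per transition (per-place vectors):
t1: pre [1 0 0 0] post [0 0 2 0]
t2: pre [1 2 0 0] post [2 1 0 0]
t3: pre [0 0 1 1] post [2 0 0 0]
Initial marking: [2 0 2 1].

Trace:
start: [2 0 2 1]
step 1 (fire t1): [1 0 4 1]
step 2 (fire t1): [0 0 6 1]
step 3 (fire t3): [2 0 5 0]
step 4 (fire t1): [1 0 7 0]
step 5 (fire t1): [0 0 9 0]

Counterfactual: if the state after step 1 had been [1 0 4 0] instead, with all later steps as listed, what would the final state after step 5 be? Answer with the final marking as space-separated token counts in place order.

state after step 1 := [1 0 4 0]
step 2 (fire t1): [0 0 6 0]
step 3 (fire t3): [0 0 6 0]
step 4 (fire t1): [0 0 6 0]
step 5 (fire t1): [0 0 6 0]

0 0 6 0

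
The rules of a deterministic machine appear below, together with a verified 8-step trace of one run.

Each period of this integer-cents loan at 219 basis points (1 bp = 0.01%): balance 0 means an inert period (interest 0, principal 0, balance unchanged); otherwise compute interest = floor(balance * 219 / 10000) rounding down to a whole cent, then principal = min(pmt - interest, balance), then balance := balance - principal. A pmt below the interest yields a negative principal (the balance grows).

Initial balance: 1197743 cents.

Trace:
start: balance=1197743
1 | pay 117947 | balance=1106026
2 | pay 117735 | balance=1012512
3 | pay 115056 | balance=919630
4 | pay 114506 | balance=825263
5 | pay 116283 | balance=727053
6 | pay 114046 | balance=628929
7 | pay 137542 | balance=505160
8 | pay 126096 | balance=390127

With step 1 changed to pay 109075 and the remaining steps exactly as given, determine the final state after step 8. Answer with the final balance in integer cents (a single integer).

(re-executing from step 1 with the substitution; state before step 1: balance=1197743)
1 | pay 109075 | balance=1114898
2 | pay 117735 | balance=1021579
3 | pay 115056 | balance=928895
4 | pay 114506 | balance=834731
5 | pay 116283 | balance=736728
6 | pay 114046 | balance=638816
7 | pay 137542 | balance=515264
8 | pay 126096 | balance=400452

400452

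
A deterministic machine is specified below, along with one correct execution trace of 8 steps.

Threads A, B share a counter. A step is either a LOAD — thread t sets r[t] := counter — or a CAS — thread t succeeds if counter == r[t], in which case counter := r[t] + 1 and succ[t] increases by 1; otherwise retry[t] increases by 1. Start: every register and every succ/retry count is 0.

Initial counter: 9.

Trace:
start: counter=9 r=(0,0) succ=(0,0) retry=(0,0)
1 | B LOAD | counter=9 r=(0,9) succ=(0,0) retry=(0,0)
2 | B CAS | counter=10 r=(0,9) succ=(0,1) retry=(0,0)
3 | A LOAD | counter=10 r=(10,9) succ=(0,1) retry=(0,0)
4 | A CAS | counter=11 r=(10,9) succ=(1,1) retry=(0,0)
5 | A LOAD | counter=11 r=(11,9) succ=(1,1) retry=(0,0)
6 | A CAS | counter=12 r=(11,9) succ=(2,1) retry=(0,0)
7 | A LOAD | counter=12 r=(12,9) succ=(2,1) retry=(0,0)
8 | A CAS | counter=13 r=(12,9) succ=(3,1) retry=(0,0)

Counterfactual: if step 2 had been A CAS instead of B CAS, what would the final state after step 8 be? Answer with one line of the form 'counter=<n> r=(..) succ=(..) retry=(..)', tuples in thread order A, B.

counter=12 r=(11,9) succ=(3,0) retry=(1,0)

(re-executing from step 2 with the substitution; state before step 2: counter=9 r=(0,9) succ=(0,0) retry=(0,0))
2 | A CAS | counter=9 r=(0,9) succ=(0,0) retry=(1,0)
3 | A LOAD | counter=9 r=(9,9) succ=(0,0) retry=(1,0)
4 | A CAS | counter=10 r=(9,9) succ=(1,0) retry=(1,0)
5 | A LOAD | counter=10 r=(10,9) succ=(1,0) retry=(1,0)
6 | A CAS | counter=11 r=(10,9) succ=(2,0) retry=(1,0)
7 | A LOAD | counter=11 r=(11,9) succ=(2,0) retry=(1,0)
8 | A CAS | counter=12 r=(11,9) succ=(3,0) retry=(1,0)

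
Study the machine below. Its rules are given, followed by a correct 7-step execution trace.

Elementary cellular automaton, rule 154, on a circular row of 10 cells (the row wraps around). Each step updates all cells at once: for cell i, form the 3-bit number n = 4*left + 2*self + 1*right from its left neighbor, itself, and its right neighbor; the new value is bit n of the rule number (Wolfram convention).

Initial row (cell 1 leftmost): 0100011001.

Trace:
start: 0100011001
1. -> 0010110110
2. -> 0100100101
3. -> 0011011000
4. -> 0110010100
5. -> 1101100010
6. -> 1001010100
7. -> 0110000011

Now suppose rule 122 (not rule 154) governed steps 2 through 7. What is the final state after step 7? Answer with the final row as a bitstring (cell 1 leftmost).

(re-executing steps 2..7 under rule 122; state before step 2: 0010110110)
2. -> 0101111111
3. -> 1011000001
4. -> 1111100011
5. -> 0000110110
6. -> 0001111111
7. -> 1011000001

1011000001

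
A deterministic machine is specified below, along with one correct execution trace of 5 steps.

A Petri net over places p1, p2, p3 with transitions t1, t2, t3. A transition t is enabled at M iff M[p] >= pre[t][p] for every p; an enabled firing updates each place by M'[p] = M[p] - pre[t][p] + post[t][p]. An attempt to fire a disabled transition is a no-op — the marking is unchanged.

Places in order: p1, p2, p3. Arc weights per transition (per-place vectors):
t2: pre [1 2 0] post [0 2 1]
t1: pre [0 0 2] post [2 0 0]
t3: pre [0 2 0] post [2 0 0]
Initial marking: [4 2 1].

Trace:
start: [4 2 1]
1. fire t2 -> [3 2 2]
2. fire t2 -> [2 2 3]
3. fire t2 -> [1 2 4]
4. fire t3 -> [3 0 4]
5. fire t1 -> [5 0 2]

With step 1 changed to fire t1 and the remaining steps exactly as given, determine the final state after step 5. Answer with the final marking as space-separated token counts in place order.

6 0 1

(re-executing from step 1 with the substitution; state before step 1: [4 2 1])
1. fire t1 -> [4 2 1]
2. fire t2 -> [3 2 2]
3. fire t2 -> [2 2 3]
4. fire t3 -> [4 0 3]
5. fire t1 -> [6 0 1]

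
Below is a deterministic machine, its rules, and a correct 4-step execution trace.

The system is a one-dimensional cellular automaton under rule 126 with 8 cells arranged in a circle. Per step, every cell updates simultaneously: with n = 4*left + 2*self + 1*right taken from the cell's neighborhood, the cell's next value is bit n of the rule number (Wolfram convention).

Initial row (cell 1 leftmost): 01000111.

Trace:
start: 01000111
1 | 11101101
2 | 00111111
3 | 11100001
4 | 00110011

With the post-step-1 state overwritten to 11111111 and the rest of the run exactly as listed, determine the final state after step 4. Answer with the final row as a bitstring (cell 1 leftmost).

state after step 1 := 11111111
2 | 00000000
3 | 00000000
4 | 00000000

00000000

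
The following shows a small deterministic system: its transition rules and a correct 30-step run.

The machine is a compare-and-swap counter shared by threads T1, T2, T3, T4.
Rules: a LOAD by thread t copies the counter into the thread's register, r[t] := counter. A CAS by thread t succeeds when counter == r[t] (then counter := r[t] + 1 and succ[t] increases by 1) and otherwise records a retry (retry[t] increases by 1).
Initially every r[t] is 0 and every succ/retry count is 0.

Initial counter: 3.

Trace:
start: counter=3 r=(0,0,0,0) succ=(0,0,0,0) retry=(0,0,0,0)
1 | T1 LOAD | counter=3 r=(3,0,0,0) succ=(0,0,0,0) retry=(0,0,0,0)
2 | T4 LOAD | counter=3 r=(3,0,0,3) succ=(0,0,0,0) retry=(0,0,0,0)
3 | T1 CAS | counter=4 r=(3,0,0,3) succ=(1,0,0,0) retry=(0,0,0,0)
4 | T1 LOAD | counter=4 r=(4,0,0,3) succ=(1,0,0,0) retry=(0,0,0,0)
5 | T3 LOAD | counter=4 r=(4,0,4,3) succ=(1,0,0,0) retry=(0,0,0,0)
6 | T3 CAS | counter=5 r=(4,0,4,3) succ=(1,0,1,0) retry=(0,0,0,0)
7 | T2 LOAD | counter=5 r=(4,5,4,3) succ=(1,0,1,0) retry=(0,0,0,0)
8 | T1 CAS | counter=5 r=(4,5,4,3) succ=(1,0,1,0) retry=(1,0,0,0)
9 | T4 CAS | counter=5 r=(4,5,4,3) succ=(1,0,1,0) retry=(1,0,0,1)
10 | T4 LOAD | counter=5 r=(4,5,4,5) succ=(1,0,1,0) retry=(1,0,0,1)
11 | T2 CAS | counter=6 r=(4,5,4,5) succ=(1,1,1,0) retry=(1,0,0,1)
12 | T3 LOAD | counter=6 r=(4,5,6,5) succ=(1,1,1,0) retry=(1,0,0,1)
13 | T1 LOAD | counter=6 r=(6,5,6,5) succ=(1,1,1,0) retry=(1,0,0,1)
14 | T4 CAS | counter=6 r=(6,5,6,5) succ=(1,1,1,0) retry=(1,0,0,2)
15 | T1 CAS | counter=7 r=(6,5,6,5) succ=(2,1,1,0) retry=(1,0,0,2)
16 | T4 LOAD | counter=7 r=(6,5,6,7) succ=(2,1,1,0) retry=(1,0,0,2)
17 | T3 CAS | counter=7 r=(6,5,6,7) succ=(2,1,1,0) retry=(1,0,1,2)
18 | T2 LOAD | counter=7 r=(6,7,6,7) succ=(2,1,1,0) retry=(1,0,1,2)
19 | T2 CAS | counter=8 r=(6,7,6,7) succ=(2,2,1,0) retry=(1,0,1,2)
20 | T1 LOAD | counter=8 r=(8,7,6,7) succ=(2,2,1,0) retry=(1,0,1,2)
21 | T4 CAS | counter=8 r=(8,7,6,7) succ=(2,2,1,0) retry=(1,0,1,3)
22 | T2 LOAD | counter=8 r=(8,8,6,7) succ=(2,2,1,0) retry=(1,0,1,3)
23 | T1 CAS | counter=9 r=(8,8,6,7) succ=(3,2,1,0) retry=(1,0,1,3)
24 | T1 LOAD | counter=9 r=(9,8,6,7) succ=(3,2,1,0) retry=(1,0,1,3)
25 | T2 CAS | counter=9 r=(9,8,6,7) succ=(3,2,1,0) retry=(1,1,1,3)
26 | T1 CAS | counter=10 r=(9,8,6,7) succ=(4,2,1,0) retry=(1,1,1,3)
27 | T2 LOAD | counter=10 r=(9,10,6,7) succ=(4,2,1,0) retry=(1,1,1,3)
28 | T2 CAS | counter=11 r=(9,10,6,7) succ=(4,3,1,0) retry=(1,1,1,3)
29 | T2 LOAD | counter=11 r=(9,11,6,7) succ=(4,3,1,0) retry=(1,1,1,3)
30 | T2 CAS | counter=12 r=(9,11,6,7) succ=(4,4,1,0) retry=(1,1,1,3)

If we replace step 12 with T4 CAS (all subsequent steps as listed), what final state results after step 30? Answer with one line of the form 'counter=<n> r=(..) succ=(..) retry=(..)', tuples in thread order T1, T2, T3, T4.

(re-executing from step 12 with the substitution; state before step 12: counter=6 r=(4,5,4,5) succ=(1,1,1,0) retry=(1,0,0,1))
12 | T4 CAS | counter=6 r=(4,5,4,5) succ=(1,1,1,0) retry=(1,0,0,2)
13 | T1 LOAD | counter=6 r=(6,5,4,5) succ=(1,1,1,0) retry=(1,0,0,2)
14 | T4 CAS | counter=6 r=(6,5,4,5) succ=(1,1,1,0) retry=(1,0,0,3)
15 | T1 CAS | counter=7 r=(6,5,4,5) succ=(2,1,1,0) retry=(1,0,0,3)
16 | T4 LOAD | counter=7 r=(6,5,4,7) succ=(2,1,1,0) retry=(1,0,0,3)
17 | T3 CAS | counter=7 r=(6,5,4,7) succ=(2,1,1,0) retry=(1,0,1,3)
18 | T2 LOAD | counter=7 r=(6,7,4,7) succ=(2,1,1,0) retry=(1,0,1,3)
19 | T2 CAS | counter=8 r=(6,7,4,7) succ=(2,2,1,0) retry=(1,0,1,3)
20 | T1 LOAD | counter=8 r=(8,7,4,7) succ=(2,2,1,0) retry=(1,0,1,3)
21 | T4 CAS | counter=8 r=(8,7,4,7) succ=(2,2,1,0) retry=(1,0,1,4)
22 | T2 LOAD | counter=8 r=(8,8,4,7) succ=(2,2,1,0) retry=(1,0,1,4)
23 | T1 CAS | counter=9 r=(8,8,4,7) succ=(3,2,1,0) retry=(1,0,1,4)
24 | T1 LOAD | counter=9 r=(9,8,4,7) succ=(3,2,1,0) retry=(1,0,1,4)
25 | T2 CAS | counter=9 r=(9,8,4,7) succ=(3,2,1,0) retry=(1,1,1,4)
26 | T1 CAS | counter=10 r=(9,8,4,7) succ=(4,2,1,0) retry=(1,1,1,4)
27 | T2 LOAD | counter=10 r=(9,10,4,7) succ=(4,2,1,0) retry=(1,1,1,4)
28 | T2 CAS | counter=11 r=(9,10,4,7) succ=(4,3,1,0) retry=(1,1,1,4)
29 | T2 LOAD | counter=11 r=(9,11,4,7) succ=(4,3,1,0) retry=(1,1,1,4)
30 | T2 CAS | counter=12 r=(9,11,4,7) succ=(4,4,1,0) retry=(1,1,1,4)

counter=12 r=(9,11,4,7) succ=(4,4,1,0) retry=(1,1,1,4)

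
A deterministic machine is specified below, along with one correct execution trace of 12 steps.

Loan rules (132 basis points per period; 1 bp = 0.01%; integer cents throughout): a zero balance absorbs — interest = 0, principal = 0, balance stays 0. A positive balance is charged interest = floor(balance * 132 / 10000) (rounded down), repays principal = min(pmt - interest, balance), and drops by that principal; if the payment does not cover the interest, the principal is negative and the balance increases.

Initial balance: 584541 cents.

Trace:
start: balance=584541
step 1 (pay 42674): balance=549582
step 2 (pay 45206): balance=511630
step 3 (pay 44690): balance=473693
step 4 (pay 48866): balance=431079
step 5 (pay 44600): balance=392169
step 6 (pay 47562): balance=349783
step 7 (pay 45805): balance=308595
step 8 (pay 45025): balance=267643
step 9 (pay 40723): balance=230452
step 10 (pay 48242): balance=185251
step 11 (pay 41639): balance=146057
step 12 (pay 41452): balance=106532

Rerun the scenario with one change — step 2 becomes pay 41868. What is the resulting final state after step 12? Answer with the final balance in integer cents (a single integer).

110339

(re-executing from step 2 with the substitution; state before step 2: balance=549582)
step 2 (pay 41868): balance=514968
step 3 (pay 44690): balance=477075
step 4 (pay 48866): balance=434506
step 5 (pay 44600): balance=395641
step 6 (pay 47562): balance=353301
step 7 (pay 45805): balance=312159
step 8 (pay 45025): balance=271254
step 9 (pay 40723): balance=234111
step 10 (pay 48242): balance=188959
step 11 (pay 41639): balance=149814
step 12 (pay 41452): balance=110339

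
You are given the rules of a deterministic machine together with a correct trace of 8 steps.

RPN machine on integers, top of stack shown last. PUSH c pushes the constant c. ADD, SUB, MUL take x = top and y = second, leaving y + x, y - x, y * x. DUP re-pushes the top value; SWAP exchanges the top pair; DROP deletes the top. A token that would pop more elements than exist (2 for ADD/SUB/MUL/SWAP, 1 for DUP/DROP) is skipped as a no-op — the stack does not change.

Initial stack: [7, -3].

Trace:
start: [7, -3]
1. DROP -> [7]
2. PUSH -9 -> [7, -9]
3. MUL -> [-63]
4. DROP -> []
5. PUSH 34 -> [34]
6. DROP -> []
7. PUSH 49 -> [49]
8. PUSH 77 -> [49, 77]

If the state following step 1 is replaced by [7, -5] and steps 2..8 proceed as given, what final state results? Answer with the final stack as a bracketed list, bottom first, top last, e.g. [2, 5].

state after step 1 := [7, -5]
2. PUSH -9 -> [7, -5, -9]
3. MUL -> [7, 45]
4. DROP -> [7]
5. PUSH 34 -> [7, 34]
6. DROP -> [7]
7. PUSH 49 -> [7, 49]
8. PUSH 77 -> [7, 49, 77]

[7, 49, 77]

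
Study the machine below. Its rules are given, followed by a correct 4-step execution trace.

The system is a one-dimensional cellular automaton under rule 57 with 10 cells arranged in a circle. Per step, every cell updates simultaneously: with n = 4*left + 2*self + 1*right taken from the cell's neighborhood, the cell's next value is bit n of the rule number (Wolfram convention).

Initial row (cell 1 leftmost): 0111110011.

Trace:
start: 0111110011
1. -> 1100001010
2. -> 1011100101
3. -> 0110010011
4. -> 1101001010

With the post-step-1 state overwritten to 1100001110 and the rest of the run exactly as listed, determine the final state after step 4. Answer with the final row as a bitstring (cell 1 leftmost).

1101001010

state after step 1 := 1100001110
2. -> 1011101001
3. -> 0110010101
4. -> 1101001010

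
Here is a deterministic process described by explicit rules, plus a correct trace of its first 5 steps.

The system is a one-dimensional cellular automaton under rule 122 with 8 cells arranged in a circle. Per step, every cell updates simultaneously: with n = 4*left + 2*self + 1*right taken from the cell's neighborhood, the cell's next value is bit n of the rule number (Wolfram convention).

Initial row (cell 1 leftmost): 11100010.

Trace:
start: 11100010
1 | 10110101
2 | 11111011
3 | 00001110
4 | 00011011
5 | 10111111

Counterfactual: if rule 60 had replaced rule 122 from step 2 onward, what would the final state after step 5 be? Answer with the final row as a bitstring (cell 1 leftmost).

(re-executing steps 2..5 under rule 60; state before step 2: 10110101)
2 | 01101111
3 | 11011000
4 | 10110100
5 | 11101110

11101110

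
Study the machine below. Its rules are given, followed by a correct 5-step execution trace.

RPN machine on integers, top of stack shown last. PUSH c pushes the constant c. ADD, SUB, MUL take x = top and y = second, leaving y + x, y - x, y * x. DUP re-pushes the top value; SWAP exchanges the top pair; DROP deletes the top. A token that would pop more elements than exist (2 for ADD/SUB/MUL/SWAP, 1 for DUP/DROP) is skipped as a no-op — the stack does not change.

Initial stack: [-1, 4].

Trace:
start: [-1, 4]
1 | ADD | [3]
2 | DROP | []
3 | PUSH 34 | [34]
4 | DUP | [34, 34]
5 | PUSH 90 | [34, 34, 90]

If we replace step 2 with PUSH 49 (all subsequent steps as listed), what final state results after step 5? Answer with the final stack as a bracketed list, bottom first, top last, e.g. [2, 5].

(re-executing from step 2 with the substitution; state before step 2: [3])
2 | PUSH 49 | [3, 49]
3 | PUSH 34 | [3, 49, 34]
4 | DUP | [3, 49, 34, 34]
5 | PUSH 90 | [3, 49, 34, 34, 90]

[3, 49, 34, 34, 90]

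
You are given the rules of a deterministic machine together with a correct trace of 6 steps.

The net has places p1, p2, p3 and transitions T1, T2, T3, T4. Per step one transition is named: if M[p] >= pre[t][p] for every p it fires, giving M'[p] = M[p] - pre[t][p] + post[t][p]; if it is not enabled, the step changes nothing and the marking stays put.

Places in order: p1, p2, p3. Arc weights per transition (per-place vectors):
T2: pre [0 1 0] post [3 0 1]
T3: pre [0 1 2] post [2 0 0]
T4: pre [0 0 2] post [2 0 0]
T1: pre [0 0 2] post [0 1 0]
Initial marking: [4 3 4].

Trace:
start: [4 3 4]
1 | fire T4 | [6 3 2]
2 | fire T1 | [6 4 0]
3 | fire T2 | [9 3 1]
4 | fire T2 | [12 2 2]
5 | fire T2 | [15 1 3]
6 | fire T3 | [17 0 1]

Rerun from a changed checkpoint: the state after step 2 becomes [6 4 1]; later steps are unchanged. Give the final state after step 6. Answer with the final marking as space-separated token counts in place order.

17 0 2

state after step 2 := [6 4 1]
3 | fire T2 | [9 3 2]
4 | fire T2 | [12 2 3]
5 | fire T2 | [15 1 4]
6 | fire T3 | [17 0 2]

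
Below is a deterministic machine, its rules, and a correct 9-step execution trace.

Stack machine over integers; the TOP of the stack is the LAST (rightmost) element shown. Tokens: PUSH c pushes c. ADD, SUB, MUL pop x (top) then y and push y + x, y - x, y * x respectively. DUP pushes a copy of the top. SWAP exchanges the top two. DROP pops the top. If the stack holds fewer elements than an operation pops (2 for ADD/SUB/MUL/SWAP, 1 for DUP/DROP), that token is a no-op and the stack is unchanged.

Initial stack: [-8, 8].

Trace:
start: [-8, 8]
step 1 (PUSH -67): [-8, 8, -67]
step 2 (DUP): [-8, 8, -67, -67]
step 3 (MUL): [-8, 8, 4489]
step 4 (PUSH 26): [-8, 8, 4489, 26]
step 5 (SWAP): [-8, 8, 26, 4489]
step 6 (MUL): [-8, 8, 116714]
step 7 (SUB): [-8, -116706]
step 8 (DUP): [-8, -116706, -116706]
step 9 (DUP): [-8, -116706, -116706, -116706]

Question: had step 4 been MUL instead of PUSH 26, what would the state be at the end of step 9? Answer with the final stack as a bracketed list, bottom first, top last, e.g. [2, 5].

[-287296, -287296, -287296]

(re-executing from step 4 with the substitution; state before step 4: [-8, 8, 4489])
step 4 (MUL): [-8, 35912]
step 5 (SWAP): [35912, -8]
step 6 (MUL): [-287296]
step 7 (SUB): [-287296]
step 8 (DUP): [-287296, -287296]
step 9 (DUP): [-287296, -287296, -287296]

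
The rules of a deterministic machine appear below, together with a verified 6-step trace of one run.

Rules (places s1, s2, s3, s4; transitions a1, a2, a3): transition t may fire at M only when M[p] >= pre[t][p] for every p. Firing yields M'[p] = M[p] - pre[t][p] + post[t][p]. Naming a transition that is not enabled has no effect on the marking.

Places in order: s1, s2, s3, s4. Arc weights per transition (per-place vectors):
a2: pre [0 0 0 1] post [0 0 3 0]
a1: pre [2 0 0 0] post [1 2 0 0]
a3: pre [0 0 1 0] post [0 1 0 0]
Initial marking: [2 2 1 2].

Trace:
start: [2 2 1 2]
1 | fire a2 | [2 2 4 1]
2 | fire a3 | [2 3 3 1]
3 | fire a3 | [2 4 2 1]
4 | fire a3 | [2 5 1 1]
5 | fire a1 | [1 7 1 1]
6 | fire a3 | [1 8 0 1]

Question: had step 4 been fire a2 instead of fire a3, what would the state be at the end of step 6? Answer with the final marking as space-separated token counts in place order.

1 7 4 0

(re-executing from step 4 with the substitution; state before step 4: [2 4 2 1])
4 | fire a2 | [2 4 5 0]
5 | fire a1 | [1 6 5 0]
6 | fire a3 | [1 7 4 0]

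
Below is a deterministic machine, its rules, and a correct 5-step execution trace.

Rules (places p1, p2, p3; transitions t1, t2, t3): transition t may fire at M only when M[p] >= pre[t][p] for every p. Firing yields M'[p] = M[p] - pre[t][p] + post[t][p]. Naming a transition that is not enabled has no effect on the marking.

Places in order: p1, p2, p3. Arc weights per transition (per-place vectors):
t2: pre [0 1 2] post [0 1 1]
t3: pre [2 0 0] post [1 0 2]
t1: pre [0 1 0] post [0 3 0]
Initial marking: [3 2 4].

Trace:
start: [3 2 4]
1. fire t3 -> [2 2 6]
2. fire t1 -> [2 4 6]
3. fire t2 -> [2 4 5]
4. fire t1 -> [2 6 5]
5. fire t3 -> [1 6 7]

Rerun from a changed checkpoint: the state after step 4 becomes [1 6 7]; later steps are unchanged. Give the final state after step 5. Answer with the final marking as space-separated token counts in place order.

1 6 7

state after step 4 := [1 6 7]
5. fire t3 -> [1 6 7]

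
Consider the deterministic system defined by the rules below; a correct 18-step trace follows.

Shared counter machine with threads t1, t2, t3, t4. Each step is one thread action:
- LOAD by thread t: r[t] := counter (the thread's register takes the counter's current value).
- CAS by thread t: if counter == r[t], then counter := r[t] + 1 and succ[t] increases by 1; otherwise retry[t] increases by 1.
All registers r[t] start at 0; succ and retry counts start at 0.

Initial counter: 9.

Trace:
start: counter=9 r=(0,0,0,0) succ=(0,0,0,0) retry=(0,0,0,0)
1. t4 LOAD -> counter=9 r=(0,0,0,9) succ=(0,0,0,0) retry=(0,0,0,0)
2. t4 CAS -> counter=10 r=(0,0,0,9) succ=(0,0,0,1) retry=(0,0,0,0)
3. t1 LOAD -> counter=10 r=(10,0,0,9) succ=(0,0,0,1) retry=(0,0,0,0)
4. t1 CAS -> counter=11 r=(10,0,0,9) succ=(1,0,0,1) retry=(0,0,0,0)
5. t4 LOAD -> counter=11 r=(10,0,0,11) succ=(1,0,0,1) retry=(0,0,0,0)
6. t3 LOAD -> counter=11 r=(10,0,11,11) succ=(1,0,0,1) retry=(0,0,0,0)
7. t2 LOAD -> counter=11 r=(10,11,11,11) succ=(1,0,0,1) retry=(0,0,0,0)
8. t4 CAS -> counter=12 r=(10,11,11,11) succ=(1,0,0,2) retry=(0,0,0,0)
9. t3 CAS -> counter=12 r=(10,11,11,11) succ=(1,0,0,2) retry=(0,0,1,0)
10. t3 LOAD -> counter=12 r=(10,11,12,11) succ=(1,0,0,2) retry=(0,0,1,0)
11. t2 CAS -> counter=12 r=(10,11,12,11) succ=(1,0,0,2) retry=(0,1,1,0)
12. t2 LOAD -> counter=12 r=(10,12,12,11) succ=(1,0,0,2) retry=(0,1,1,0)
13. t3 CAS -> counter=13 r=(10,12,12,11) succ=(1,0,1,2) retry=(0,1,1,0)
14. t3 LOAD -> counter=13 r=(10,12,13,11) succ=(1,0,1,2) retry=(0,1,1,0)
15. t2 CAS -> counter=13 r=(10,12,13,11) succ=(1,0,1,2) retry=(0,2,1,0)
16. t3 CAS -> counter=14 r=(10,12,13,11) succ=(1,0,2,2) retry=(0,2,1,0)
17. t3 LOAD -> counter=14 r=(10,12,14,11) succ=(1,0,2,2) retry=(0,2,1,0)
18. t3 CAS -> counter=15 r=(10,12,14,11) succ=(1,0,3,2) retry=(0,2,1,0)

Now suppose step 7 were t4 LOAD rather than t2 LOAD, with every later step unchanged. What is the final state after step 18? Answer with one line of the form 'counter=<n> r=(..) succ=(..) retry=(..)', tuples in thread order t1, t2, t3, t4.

(re-executing from step 7 with the substitution; state before step 7: counter=11 r=(10,0,11,11) succ=(1,0,0,1) retry=(0,0,0,0))
7. t4 LOAD -> counter=11 r=(10,0,11,11) succ=(1,0,0,1) retry=(0,0,0,0)
8. t4 CAS -> counter=12 r=(10,0,11,11) succ=(1,0,0,2) retry=(0,0,0,0)
9. t3 CAS -> counter=12 r=(10,0,11,11) succ=(1,0,0,2) retry=(0,0,1,0)
10. t3 LOAD -> counter=12 r=(10,0,12,11) succ=(1,0,0,2) retry=(0,0,1,0)
11. t2 CAS -> counter=12 r=(10,0,12,11) succ=(1,0,0,2) retry=(0,1,1,0)
12. t2 LOAD -> counter=12 r=(10,12,12,11) succ=(1,0,0,2) retry=(0,1,1,0)
13. t3 CAS -> counter=13 r=(10,12,12,11) succ=(1,0,1,2) retry=(0,1,1,0)
14. t3 LOAD -> counter=13 r=(10,12,13,11) succ=(1,0,1,2) retry=(0,1,1,0)
15. t2 CAS -> counter=13 r=(10,12,13,11) succ=(1,0,1,2) retry=(0,2,1,0)
16. t3 CAS -> counter=14 r=(10,12,13,11) succ=(1,0,2,2) retry=(0,2,1,0)
17. t3 LOAD -> counter=14 r=(10,12,14,11) succ=(1,0,2,2) retry=(0,2,1,0)
18. t3 CAS -> counter=15 r=(10,12,14,11) succ=(1,0,3,2) retry=(0,2,1,0)

counter=15 r=(10,12,14,11) succ=(1,0,3,2) retry=(0,2,1,0)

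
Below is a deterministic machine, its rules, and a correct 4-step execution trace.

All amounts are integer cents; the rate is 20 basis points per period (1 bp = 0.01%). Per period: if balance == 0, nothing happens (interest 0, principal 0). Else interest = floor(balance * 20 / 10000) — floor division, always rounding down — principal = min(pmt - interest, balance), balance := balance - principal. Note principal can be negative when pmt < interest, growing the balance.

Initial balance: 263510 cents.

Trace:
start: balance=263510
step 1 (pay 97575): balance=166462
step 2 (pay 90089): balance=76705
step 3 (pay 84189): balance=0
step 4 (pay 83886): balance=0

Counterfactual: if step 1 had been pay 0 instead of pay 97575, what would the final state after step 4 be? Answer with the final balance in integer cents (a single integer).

6930

(re-executing from step 1 with the substitution; state before step 1: balance=263510)
step 1 (pay 0): balance=264037
step 2 (pay 90089): balance=174476
step 3 (pay 84189): balance=90635
step 4 (pay 83886): balance=6930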